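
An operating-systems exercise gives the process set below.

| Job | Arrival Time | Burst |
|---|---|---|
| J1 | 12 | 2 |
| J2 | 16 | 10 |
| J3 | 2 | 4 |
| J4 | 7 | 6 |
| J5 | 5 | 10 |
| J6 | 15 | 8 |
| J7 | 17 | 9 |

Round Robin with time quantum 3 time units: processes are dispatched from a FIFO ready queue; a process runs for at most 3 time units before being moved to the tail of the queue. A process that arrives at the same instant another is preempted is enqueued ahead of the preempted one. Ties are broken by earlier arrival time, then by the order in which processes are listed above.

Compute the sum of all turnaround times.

Schedule: | idle 0-2 | J3 2-5 | J5 5-8 | J3 8-9 | J4 9-12 | J5 12-15 | J1 15-17 | J4 17-20 | J6 20-23 | J5 23-26 | J2 26-29 | J7 29-32 | J6 32-35 | J5 35-36 | J2 36-39 | J7 39-42 | J6 42-44 | J2 44-47 | J7 47-50 | J2 50-51 |
Completion: J1=17  J2=51  J3=9  J4=20  J5=36  J6=44  J7=50
Turnaround = completion − arrival: J1=5, J2=35, J3=7, J4=13, J5=31, J6=29, J7=33
Total turnaround = 5 + 35 + 7 + 13 + 31 + 29 + 33 = 153

153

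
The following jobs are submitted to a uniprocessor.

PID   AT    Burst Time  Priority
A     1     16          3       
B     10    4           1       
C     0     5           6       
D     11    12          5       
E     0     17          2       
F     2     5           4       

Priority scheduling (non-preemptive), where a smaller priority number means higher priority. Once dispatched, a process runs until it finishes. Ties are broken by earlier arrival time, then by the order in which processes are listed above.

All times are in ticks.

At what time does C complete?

Timeline: | E 0-17 | B 17-21 | A 21-37 | F 37-42 | D 42-54 | C 54-59 |
Completion: A=37  B=21  C=59  D=54  E=17  F=42
Turnaround (C−A): A=36  B=11  C=59  D=43  E=17  F=40

59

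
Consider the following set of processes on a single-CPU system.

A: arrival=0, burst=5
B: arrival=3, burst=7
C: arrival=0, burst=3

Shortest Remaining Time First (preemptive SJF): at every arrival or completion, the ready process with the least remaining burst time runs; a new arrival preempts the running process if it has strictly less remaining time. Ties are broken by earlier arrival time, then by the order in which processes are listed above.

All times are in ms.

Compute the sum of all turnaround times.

Timeline: | C 0-3 | A 3-8 | B 8-15 |
Completion: A=8  B=15  C=3
Turnaround (C−A): A=8  B=12  C=3
Turnaround = completion − arrival: A=8, B=12, C=3
Total turnaround = 8 + 12 + 3 = 23

23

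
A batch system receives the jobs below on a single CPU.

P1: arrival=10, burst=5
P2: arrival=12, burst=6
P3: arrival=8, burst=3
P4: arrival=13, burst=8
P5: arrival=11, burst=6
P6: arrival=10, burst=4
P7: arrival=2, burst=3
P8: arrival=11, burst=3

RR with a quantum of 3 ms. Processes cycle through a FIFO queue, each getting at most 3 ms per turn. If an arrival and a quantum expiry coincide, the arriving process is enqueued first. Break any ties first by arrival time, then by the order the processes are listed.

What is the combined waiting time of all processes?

103

Gantt: | idle 0-2 | P7 2-5 | idle 5-8 | P3 8-11 | P1 11-14 | P6 14-17 | P5 17-20 | P8 20-23 | P2 23-26 | P4 26-29 | P1 29-31 | P6 31-32 | P5 32-35 | P2 35-38 | P4 38-43 |
Completion: P1=31  P2=38  P3=11  P4=43  P5=35  P6=32  P7=5  P8=23
Turnaround (C−A): P1=21  P2=26  P3=3  P4=30  P5=24  P6=22  P7=3  P8=12
Waiting = turnaround − burst: P1=16, P2=20, P3=0, P4=22, P5=18, P6=18, P7=0, P8=9
Total waiting = 16 + 20 + 0 + 22 + 18 + 18 + 0 + 9 = 103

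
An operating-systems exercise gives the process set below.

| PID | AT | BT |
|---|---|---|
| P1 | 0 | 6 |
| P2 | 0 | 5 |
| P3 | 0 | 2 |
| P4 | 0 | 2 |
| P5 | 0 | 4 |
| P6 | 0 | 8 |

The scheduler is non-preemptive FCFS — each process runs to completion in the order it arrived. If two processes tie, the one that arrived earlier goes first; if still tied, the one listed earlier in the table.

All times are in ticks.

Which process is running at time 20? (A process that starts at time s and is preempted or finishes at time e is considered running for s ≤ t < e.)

Gantt: | P1 0-6 | P2 6-11 | P3 11-13 | P4 13-15 | P5 15-19 | P6 19-27 |
Completion: P1=6  P2=11  P3=13  P4=15  P5=19  P6=27
Turnaround (C−A): P1=6  P2=11  P3=13  P4=15  P5=19  P6=27

P6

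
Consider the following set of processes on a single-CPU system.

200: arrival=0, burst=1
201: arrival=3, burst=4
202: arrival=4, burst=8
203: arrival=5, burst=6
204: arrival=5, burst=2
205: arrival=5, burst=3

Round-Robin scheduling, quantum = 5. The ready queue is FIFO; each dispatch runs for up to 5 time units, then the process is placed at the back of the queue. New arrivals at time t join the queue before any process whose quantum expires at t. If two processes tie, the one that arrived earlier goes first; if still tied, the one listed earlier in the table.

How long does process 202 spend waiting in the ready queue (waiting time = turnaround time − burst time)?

Timeline: | 200 0-1 | idle 1-3 | 201 3-7 | 202 7-12 | 203 12-17 | 204 17-19 | 205 19-22 | 202 22-25 | 203 25-26 |
Completion: 200=1  201=7  202=25  203=26  204=19  205=22
Turnaround (C−A): 200=1  201=4  202=21  203=21  204=14  205=17
Waiting(202) = turnaround − burst = 21 − 8 = 13

13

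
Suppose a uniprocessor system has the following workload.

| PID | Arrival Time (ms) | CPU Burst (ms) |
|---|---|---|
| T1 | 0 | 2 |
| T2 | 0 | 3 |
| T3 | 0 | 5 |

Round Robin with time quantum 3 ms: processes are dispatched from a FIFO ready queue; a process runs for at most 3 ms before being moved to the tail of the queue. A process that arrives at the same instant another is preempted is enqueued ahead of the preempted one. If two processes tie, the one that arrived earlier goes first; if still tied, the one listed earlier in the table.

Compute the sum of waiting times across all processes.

7

Schedule: | T1 0-2 | T2 2-5 | T3 5-10 |
Completion: T1=2  T2=5  T3=10
Waiting = turnaround − burst: T1=0, T2=2, T3=5
Total waiting = 0 + 2 + 5 = 7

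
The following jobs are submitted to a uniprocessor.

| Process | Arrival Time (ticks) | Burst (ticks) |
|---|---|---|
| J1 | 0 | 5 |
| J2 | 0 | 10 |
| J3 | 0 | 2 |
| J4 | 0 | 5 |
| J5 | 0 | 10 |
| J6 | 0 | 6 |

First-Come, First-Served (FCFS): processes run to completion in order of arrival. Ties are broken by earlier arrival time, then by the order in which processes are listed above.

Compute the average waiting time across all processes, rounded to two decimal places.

Schedule: | J1 0-5 | J2 5-15 | J3 15-17 | J4 17-22 | J5 22-32 | J6 32-38 |
Completion: J1=5  J2=15  J3=17  J4=22  J5=32  J6=38
Waiting times: J1=0, J2=5, J3=15, J4=17, J5=22, J6=32
Average waiting = (0+5+15+17+22+32) / 6 = 91/6 = 15.17

15.17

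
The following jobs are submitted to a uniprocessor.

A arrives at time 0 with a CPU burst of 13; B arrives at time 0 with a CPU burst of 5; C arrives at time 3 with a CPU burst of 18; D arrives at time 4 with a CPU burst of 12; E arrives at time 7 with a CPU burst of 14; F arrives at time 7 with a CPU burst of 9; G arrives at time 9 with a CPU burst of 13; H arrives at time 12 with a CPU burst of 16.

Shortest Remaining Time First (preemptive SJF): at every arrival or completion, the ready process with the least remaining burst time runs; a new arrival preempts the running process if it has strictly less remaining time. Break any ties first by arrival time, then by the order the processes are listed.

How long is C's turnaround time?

97

Schedule: | B 0-5 | D 5-7 | F 7-16 | D 16-26 | A 26-39 | G 39-52 | E 52-66 | H 66-82 | C 82-100 |
Completion: A=39  B=5  C=100  D=26  E=66  F=16  G=52  H=82
Turnaround (C−A): A=39  B=5  C=97  D=22  E=59  F=9  G=43  H=70
Turnaround(C) = completion − arrival = 100 − 3 = 97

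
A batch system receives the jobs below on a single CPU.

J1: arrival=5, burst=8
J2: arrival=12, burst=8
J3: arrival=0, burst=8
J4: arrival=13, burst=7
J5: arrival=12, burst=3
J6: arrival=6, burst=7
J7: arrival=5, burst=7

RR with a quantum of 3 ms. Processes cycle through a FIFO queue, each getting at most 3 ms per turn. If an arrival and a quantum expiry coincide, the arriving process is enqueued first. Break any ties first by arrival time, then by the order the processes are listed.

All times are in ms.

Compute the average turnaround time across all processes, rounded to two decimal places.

29.71

Schedule: | J3 0-6 | J1 6-9 | J7 9-12 | J6 12-15 | J3 15-17 | J1 17-20 | J2 20-23 | J5 23-26 | J7 26-29 | J4 29-32 | J6 32-35 | J1 35-37 | J2 37-40 | J7 40-41 | J4 41-44 | J6 44-45 | J2 45-47 | J4 47-48 |
Completion: J1=37  J2=47  J3=17  J4=48  J5=26  J6=45  J7=41
Turnaround (C−A): J1=32  J2=35  J3=17  J4=35  J5=14  J6=39  J7=36
Turnaround times: J1=32, J2=35, J3=17, J4=35, J5=14, J6=39, J7=36
Average turnaround = (32+35+17+35+14+39+36) / 7 = 208/7 = 29.71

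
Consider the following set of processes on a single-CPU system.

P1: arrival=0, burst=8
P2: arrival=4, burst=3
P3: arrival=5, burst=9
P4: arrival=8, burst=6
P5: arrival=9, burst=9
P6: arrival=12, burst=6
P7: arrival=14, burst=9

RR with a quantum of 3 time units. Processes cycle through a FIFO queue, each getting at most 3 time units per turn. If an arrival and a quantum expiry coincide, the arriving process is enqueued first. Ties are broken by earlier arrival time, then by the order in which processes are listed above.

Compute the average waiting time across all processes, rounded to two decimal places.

18.43

Gantt: | P1 0-6 | P2 6-9 | P3 9-12 | P1 12-14 | P4 14-17 | P5 17-20 | P6 20-23 | P3 23-26 | P7 26-29 | P4 29-32 | P5 32-35 | P6 35-38 | P3 38-41 | P7 41-44 | P5 44-47 | P7 47-50 |
Completion: P1=14  P2=9  P3=41  P4=32  P5=47  P6=38  P7=50
Turnaround (C−A): P1=14  P2=5  P3=36  P4=24  P5=38  P6=26  P7=36
Waiting times: P1=6, P2=2, P3=27, P4=18, P5=29, P6=20, P7=27
Average waiting = (6+2+27+18+29+20+27) / 7 = 129/7 = 18.43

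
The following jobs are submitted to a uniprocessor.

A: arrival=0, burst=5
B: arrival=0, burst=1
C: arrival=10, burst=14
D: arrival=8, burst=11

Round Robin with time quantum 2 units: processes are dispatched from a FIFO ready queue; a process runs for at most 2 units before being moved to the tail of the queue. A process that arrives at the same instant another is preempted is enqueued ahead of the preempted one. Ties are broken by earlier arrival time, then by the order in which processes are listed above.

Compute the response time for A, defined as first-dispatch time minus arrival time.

0

Schedule: | A 0-2 | B 2-3 | A 3-6 | idle 6-8 | D 8-10 | C 10-12 | D 12-14 | C 14-16 | D 16-18 | C 18-20 | D 20-22 | C 22-24 | D 24-26 | C 26-28 | D 28-29 | C 29-33 |
Completion: A=6  B=3  C=33  D=29
Response(A) = first start − arrival = 0 − 0 = 0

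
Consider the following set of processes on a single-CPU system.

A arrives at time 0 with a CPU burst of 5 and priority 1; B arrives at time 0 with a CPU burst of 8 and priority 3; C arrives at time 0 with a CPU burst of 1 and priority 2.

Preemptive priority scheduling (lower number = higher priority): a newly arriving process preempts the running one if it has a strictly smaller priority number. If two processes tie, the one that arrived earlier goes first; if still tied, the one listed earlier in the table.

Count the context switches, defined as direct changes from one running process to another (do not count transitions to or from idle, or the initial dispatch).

2

Timeline: | A 0-5 | C 5-6 | B 6-14 |
Completion: A=5  B=14  C=6
Turnaround (C−A): A=5  B=14  C=6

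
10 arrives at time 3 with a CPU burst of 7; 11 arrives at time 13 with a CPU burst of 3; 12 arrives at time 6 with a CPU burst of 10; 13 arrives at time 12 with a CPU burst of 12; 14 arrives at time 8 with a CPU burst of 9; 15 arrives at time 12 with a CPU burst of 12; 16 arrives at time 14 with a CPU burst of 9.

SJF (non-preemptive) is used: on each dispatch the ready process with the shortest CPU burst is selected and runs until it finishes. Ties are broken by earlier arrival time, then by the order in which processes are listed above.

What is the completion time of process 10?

Schedule: | idle 0-3 | 10 3-10 | 14 10-19 | 11 19-22 | 16 22-31 | 12 31-41 | 13 41-53 | 15 53-65 |
Completion: 10=10  11=22  12=41  13=53  14=19  15=65  16=31

10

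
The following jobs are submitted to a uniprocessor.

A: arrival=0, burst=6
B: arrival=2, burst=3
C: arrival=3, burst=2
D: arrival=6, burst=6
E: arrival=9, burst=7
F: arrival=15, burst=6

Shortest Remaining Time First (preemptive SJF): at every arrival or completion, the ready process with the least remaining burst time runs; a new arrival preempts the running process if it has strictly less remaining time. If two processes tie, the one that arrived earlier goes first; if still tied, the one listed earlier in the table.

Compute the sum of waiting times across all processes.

Gantt: | A 0-2 | B 2-5 | C 5-7 | A 7-11 | D 11-17 | F 17-23 | E 23-30 |
Completion: A=11  B=5  C=7  D=17  E=30  F=23
Turnaround (C−A): A=11  B=3  C=4  D=11  E=21  F=8
Waiting = turnaround − burst: A=5, B=0, C=2, D=5, E=14, F=2
Total waiting = 5 + 0 + 2 + 5 + 14 + 2 = 28

28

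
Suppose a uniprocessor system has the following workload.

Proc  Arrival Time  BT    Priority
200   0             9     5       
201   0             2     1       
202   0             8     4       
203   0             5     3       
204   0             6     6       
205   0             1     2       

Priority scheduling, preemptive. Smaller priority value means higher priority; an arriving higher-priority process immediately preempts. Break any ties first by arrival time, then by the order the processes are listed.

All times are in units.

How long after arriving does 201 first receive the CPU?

Schedule: | 201 0-2 | 205 2-3 | 203 3-8 | 202 8-16 | 200 16-25 | 204 25-31 |
Completion: 200=25  201=2  202=16  203=8  204=31  205=3
Turnaround (C−A): 200=25  201=2  202=16  203=8  204=31  205=3
Response(201) = first start − arrival = 0 − 0 = 0

0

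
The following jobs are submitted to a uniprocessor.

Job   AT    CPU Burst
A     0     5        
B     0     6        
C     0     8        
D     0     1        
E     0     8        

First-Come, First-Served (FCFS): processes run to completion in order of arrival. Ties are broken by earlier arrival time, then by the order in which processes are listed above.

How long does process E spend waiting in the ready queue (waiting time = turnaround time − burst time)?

20

Timeline: | A 0-5 | B 5-11 | C 11-19 | D 19-20 | E 20-28 |
Completion: A=5  B=11  C=19  D=20  E=28
Waiting(E) = turnaround − burst = 28 − 8 = 20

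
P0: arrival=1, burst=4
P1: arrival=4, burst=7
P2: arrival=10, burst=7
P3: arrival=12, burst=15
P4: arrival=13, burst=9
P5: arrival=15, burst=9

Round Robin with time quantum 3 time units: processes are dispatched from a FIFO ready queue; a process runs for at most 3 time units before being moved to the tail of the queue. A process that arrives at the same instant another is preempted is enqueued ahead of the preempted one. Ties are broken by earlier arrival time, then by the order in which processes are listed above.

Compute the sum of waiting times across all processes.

Timeline: | idle 0-1 | P0 1-4 | P1 4-7 | P0 7-8 | P1 8-11 | P2 11-14 | P1 14-15 | P3 15-18 | P4 18-21 | P2 21-24 | P5 24-27 | P3 27-30 | P4 30-33 | P2 33-34 | P5 34-37 | P3 37-40 | P4 40-43 | P5 43-46 | P3 46-52 |
Completion: P0=8  P1=15  P2=34  P3=52  P4=43  P5=46
Turnaround (C−A): P0=7  P1=11  P2=24  P3=40  P4=30  P5=31
Waiting = turnaround − burst: P0=3, P1=4, P2=17, P3=25, P4=21, P5=22
Total waiting = 3 + 4 + 17 + 25 + 21 + 22 = 92

92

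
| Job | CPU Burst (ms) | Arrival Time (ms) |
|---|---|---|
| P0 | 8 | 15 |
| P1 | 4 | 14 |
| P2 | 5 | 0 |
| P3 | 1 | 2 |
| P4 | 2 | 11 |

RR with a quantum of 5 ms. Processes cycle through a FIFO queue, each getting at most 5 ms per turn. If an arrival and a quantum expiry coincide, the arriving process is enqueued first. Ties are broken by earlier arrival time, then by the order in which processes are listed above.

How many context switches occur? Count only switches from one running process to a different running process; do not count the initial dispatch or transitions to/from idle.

2

Timeline: | P2 0-5 | P3 5-6 | idle 6-11 | P4 11-13 | idle 13-14 | P1 14-18 | P0 18-26 |
Completion: P0=26  P1=18  P2=5  P3=6  P4=13
Turnaround (C−A): P0=11  P1=4  P2=5  P3=4  P4=2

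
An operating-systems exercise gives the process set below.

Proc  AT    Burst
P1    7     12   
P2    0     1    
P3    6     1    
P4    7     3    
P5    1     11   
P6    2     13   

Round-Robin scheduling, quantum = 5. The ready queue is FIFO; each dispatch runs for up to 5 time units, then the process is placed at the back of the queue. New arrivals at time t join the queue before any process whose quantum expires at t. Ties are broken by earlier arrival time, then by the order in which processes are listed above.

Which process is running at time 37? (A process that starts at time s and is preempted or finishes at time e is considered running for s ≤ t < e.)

P6

Timeline: | P2 0-1 | P5 1-6 | P6 6-11 | P3 11-12 | P5 12-17 | P1 17-22 | P4 22-25 | P6 25-30 | P5 30-31 | P1 31-36 | P6 36-39 | P1 39-41 |
Completion: P1=41  P2=1  P3=12  P4=25  P5=31  P6=39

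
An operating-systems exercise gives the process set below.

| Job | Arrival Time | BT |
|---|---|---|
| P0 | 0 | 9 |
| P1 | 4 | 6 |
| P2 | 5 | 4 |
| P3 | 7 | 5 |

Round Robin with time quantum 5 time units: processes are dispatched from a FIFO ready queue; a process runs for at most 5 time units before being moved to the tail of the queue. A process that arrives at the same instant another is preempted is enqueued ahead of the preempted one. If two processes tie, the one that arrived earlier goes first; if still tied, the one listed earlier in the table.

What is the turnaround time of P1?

20

Timeline: | P0 0-5 | P1 5-10 | P2 10-14 | P0 14-18 | P3 18-23 | P1 23-24 |
Completion: P0=18  P1=24  P2=14  P3=23
Turnaround (C−A): P0=18  P1=20  P2=9  P3=16
Turnaround(P1) = completion − arrival = 24 − 4 = 20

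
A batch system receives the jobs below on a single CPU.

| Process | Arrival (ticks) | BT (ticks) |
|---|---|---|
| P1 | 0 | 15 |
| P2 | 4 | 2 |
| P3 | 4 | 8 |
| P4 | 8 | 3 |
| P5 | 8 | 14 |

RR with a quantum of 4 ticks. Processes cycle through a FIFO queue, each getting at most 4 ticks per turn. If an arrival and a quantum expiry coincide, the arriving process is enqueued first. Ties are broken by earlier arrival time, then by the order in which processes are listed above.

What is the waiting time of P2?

0

Timeline: | P1 0-4 | P2 4-6 | P3 6-10 | P1 10-14 | P4 14-17 | P5 17-21 | P3 21-25 | P1 25-29 | P5 29-33 | P1 33-36 | P5 36-42 |
Completion: P1=36  P2=6  P3=25  P4=17  P5=42
Waiting(P2) = turnaround − burst = 2 − 2 = 0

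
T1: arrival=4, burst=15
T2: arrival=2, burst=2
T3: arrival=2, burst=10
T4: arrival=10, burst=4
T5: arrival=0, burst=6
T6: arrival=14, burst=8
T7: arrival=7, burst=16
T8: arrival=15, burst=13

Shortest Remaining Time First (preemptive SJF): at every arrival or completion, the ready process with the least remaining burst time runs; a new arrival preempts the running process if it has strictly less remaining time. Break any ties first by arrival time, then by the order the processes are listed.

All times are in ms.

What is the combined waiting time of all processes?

125

Timeline: | T5 0-2 | T2 2-4 | T5 4-8 | T3 8-10 | T4 10-14 | T3 14-22 | T6 22-30 | T8 30-43 | T1 43-58 | T7 58-74 |
Completion: T1=58  T2=4  T3=22  T4=14  T5=8  T6=30  T7=74  T8=43
Turnaround (C−A): T1=54  T2=2  T3=20  T4=4  T5=8  T6=16  T7=67  T8=28
Waiting = turnaround − burst: T1=39, T2=0, T3=10, T4=0, T5=2, T6=8, T7=51, T8=15
Total waiting = 39 + 0 + 10 + 0 + 2 + 8 + 51 + 15 = 125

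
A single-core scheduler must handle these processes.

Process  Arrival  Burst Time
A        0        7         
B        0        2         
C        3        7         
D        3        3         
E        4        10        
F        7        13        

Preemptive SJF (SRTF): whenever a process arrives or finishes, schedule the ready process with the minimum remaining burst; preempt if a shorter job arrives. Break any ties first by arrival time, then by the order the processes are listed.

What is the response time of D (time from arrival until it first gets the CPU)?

0

Gantt: | B 0-2 | A 2-3 | D 3-6 | A 6-12 | C 12-19 | E 19-29 | F 29-42 |
Completion: A=12  B=2  C=19  D=6  E=29  F=42
Response(D) = first start − arrival = 3 − 3 = 0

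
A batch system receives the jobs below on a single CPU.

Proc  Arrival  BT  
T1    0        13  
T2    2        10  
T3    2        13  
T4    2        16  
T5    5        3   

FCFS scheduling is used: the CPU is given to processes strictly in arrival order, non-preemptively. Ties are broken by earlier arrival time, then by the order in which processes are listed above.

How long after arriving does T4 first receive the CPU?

Timeline: | T1 0-13 | T2 13-23 | T3 23-36 | T4 36-52 | T5 52-55 |
Completion: T1=13  T2=23  T3=36  T4=52  T5=55
Turnaround (C−A): T1=13  T2=21  T3=34  T4=50  T5=50
Response(T4) = first start − arrival = 36 − 2 = 34

34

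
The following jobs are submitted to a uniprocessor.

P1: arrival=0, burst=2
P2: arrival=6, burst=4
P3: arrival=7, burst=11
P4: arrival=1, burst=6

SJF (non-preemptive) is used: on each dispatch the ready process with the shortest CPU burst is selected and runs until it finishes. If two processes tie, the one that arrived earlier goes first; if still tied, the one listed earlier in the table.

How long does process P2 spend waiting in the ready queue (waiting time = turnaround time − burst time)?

Gantt: | P1 0-2 | P4 2-8 | P2 8-12 | P3 12-23 |
Completion: P1=2  P2=12  P3=23  P4=8
Waiting(P2) = turnaround − burst = 6 − 4 = 2

2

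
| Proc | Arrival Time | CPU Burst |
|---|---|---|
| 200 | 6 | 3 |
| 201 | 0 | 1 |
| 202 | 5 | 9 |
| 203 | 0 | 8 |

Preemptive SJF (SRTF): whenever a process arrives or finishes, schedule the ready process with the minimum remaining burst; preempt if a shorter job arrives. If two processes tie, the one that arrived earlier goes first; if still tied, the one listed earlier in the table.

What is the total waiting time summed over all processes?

Gantt: | 201 0-1 | 203 1-9 | 200 9-12 | 202 12-21 |
Completion: 200=12  201=1  202=21  203=9
Turnaround (C−A): 200=6  201=1  202=16  203=9
Waiting = turnaround − burst: 200=3, 201=0, 202=7, 203=1
Total waiting = 3 + 0 + 7 + 1 = 11

11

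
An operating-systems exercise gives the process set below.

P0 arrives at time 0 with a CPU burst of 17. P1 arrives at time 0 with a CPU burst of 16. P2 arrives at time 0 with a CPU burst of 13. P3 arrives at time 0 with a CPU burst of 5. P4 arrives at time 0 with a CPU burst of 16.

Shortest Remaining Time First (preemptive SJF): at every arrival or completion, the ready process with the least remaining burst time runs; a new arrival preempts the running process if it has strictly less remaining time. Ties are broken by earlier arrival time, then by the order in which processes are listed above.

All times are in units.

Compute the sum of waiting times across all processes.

107

Gantt: | P3 0-5 | P2 5-18 | P1 18-34 | P4 34-50 | P0 50-67 |
Completion: P0=67  P1=34  P2=18  P3=5  P4=50
Turnaround (C−A): P0=67  P1=34  P2=18  P3=5  P4=50
Waiting = turnaround − burst: P0=50, P1=18, P2=5, P3=0, P4=34
Total waiting = 50 + 18 + 5 + 0 + 34 = 107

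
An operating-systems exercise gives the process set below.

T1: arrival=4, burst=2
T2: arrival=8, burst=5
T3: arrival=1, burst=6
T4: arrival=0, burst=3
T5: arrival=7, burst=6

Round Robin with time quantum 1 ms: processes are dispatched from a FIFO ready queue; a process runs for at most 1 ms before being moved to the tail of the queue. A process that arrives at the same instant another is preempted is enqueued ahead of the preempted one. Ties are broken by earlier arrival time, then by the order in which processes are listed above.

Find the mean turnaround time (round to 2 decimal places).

10.40

Gantt: | T4 0-1 | T3 1-2 | T4 2-3 | T3 3-4 | T4 4-5 | T1 5-6 | T3 6-7 | T1 7-8 | T5 8-9 | T3 9-10 | T2 10-11 | T5 11-12 | T3 12-13 | T2 13-14 | T5 14-15 | T3 15-16 | T2 16-17 | T5 17-18 | T2 18-19 | T5 19-20 | T2 20-21 | T5 21-22 |
Completion: T1=8  T2=21  T3=16  T4=5  T5=22
Turnaround times: T1=4, T2=13, T3=15, T4=5, T5=15
Average turnaround = (4+13+15+5+15) / 5 = 52/5 = 10.40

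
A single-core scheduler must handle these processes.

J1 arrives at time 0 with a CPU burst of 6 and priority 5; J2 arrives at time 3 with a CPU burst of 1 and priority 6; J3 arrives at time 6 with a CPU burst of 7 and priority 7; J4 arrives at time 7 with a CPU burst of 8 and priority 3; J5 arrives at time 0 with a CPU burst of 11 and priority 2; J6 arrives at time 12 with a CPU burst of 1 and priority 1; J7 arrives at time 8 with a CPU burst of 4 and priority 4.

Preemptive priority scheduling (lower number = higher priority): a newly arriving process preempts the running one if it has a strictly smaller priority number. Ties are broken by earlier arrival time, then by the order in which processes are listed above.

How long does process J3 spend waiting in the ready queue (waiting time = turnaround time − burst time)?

Timeline: | J5 0-11 | J4 11-12 | J6 12-13 | J4 13-20 | J7 20-24 | J1 24-30 | J2 30-31 | J3 31-38 |
Completion: J1=30  J2=31  J3=38  J4=20  J5=11  J6=13  J7=24
Turnaround (C−A): J1=30  J2=28  J3=32  J4=13  J5=11  J6=1  J7=16
Waiting(J3) = turnaround − burst = 32 − 7 = 25

25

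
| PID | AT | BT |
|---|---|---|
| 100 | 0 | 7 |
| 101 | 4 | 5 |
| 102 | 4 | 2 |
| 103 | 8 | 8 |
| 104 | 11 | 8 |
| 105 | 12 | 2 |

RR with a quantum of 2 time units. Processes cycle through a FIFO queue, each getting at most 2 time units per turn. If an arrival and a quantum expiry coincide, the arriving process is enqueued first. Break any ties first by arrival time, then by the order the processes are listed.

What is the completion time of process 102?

Gantt: | 100 0-4 | 101 4-6 | 102 6-8 | 100 8-10 | 101 10-12 | 103 12-14 | 100 14-15 | 104 15-17 | 105 17-19 | 101 19-20 | 103 20-22 | 104 22-24 | 103 24-26 | 104 26-28 | 103 28-30 | 104 30-32 |
Completion: 100=15  101=20  102=8  103=30  104=32  105=19
Turnaround (C−A): 100=15  101=16  102=4  103=22  104=21  105=7

8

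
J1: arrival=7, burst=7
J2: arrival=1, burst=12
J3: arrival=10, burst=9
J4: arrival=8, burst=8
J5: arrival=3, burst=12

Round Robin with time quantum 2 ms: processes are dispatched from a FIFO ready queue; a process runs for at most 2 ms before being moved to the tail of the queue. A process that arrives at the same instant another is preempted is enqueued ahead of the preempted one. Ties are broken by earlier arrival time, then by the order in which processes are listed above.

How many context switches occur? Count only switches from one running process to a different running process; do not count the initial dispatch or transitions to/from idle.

Gantt: | idle 0-1 | J2 1-3 | J5 3-5 | J2 5-7 | J5 7-9 | J1 9-11 | J2 11-13 | J4 13-15 | J5 15-17 | J3 17-19 | J1 19-21 | J2 21-23 | J4 23-25 | J5 25-27 | J3 27-29 | J1 29-31 | J2 31-33 | J4 33-35 | J5 35-37 | J3 37-39 | J1 39-40 | J2 40-42 | J4 42-44 | J5 44-46 | J3 46-49 |
Completion: J1=40  J2=42  J3=49  J4=44  J5=46

23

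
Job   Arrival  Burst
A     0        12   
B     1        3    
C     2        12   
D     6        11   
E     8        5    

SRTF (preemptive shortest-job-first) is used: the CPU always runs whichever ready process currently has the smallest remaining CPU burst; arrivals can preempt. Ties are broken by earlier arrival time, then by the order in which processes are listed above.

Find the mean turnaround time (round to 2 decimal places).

18.80

Gantt: | A 0-1 | B 1-4 | A 4-8 | E 8-13 | A 13-20 | D 20-31 | C 31-43 |
Completion: A=20  B=4  C=43  D=31  E=13
Turnaround (C−A): A=20  B=3  C=41  D=25  E=5
Turnaround times: A=20, B=3, C=41, D=25, E=5
Average turnaround = (20+3+41+25+5) / 5 = 94/5 = 18.80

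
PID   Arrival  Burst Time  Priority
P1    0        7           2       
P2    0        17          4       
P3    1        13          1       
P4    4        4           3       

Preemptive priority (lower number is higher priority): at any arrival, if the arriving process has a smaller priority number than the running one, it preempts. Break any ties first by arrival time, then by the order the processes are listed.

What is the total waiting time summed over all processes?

53

Schedule: | P1 0-1 | P3 1-14 | P1 14-20 | P4 20-24 | P2 24-41 |
Completion: P1=20  P2=41  P3=14  P4=24
Turnaround (C−A): P1=20  P2=41  P3=13  P4=20
Waiting = turnaround − burst: P1=13, P2=24, P3=0, P4=16
Total waiting = 13 + 24 + 0 + 16 = 53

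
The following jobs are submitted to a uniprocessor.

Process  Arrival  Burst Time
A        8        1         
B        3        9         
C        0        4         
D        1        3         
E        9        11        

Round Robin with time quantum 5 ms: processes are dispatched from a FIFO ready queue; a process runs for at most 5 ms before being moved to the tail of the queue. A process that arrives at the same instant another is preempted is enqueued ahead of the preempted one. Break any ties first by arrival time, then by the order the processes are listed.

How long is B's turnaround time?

Gantt: | C 0-4 | D 4-7 | B 7-12 | A 12-13 | E 13-18 | B 18-22 | E 22-28 |
Completion: A=13  B=22  C=4  D=7  E=28
Turnaround(B) = completion − arrival = 22 − 3 = 19

19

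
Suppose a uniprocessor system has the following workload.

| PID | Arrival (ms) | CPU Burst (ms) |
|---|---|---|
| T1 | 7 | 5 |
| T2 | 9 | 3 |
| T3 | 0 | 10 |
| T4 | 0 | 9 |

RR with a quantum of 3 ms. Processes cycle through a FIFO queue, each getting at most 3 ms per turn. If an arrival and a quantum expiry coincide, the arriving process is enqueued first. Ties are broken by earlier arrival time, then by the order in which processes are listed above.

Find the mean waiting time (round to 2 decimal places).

13.00

Timeline: | T3 0-3 | T4 3-6 | T3 6-9 | T4 9-12 | T1 12-15 | T2 15-18 | T3 18-21 | T4 21-24 | T1 24-26 | T3 26-27 |
Completion: T1=26  T2=18  T3=27  T4=24
Waiting times: T1=14, T2=6, T3=17, T4=15
Average waiting = (14+6+17+15) / 4 = 52/4 = 13.00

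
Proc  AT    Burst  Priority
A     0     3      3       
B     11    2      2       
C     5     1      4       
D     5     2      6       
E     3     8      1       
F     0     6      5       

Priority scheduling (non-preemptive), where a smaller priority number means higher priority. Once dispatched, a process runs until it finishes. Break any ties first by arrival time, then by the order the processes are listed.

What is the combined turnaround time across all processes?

59

Schedule: | A 0-3 | E 3-11 | B 11-13 | C 13-14 | F 14-20 | D 20-22 |
Completion: A=3  B=13  C=14  D=22  E=11  F=20
Turnaround (C−A): A=3  B=2  C=9  D=17  E=8  F=20
Turnaround = completion − arrival: A=3, B=2, C=9, D=17, E=8, F=20
Total turnaround = 3 + 2 + 9 + 17 + 8 + 20 = 59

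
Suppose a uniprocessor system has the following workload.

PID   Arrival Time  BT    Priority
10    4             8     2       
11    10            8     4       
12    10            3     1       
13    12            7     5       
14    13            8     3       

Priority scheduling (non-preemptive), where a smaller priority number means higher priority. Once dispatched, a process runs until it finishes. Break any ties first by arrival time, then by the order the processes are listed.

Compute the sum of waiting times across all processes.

36

Schedule: | idle 0-4 | 10 4-12 | 12 12-15 | 14 15-23 | 11 23-31 | 13 31-38 |
Completion: 10=12  11=31  12=15  13=38  14=23
Waiting = turnaround − burst: 10=0, 11=13, 12=2, 13=19, 14=2
Total waiting = 0 + 13 + 2 + 19 + 2 = 36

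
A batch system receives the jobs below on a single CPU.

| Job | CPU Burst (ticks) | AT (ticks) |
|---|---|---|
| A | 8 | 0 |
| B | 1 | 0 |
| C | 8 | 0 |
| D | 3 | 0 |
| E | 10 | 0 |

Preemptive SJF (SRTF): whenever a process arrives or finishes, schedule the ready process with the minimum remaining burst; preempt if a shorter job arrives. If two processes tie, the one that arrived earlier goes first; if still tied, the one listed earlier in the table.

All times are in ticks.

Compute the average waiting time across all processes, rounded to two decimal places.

Schedule: | B 0-1 | D 1-4 | A 4-12 | C 12-20 | E 20-30 |
Completion: A=12  B=1  C=20  D=4  E=30
Turnaround (C−A): A=12  B=1  C=20  D=4  E=30
Waiting times: A=4, B=0, C=12, D=1, E=20
Average waiting = (4+0+12+1+20) / 5 = 37/5 = 7.40

7.40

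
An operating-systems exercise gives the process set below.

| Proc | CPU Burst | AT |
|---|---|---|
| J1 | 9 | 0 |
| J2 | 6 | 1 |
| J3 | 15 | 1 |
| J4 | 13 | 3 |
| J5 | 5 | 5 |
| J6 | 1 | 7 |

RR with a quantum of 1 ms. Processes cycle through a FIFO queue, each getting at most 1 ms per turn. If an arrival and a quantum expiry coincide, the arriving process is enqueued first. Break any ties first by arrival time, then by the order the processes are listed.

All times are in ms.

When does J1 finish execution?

Schedule: | J1 0-1 | J2 1-2 | J3 2-3 | J1 3-4 | J2 4-5 | J4 5-6 | J3 6-7 | J1 7-8 | J5 8-9 | J2 9-10 | J4 10-11 | J6 11-12 | J3 12-13 | J1 13-14 | J5 14-15 | J2 15-16 | J4 16-17 | J3 17-18 | J1 18-19 | J5 19-20 | J2 20-21 | J4 21-22 | J3 22-23 | J1 23-24 | J5 24-25 | J2 25-26 | J4 26-27 | J3 27-28 | J1 28-29 | J5 29-30 | J4 30-31 | J3 31-32 | J1 32-33 | J4 33-34 | J3 34-35 | J1 35-36 | J4 36-37 | J3 37-38 | J4 38-39 | J3 39-40 | J4 40-41 | J3 41-42 | J4 42-43 | J3 43-44 | J4 44-45 | J3 45-46 | J4 46-47 | J3 47-49 |
Completion: J1=36  J2=26  J3=49  J4=47  J5=30  J6=12
Turnaround (C−A): J1=36  J2=25  J3=48  J4=44  J5=25  J6=5

36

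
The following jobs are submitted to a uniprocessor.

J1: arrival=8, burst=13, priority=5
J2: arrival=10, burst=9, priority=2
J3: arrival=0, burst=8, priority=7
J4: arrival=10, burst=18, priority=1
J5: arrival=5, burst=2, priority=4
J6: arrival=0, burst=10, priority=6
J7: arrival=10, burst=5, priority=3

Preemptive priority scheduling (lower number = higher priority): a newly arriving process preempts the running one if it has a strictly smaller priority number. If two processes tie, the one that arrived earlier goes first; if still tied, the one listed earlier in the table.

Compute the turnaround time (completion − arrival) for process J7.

Gantt: | J6 0-5 | J5 5-7 | J6 7-8 | J1 8-10 | J4 10-28 | J2 28-37 | J7 37-42 | J1 42-53 | J6 53-57 | J3 57-65 |
Completion: J1=53  J2=37  J3=65  J4=28  J5=7  J6=57  J7=42
Turnaround (C−A): J1=45  J2=27  J3=65  J4=18  J5=2  J6=57  J7=32
Turnaround(J7) = completion − arrival = 42 − 10 = 32

32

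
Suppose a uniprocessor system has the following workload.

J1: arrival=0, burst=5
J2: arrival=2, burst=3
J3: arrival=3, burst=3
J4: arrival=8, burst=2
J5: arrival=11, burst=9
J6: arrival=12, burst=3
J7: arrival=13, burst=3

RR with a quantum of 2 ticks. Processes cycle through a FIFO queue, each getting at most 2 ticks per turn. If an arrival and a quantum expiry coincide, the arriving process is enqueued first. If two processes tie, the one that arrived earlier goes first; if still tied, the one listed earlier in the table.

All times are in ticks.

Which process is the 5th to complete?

J6

Schedule: | J1 0-2 | J2 2-4 | J1 4-6 | J3 6-8 | J2 8-9 | J1 9-10 | J4 10-12 | J3 12-13 | J5 13-15 | J6 15-17 | J7 17-19 | J5 19-21 | J6 21-22 | J7 22-23 | J5 23-28 |
Completion: J1=10  J2=9  J3=13  J4=12  J5=28  J6=22  J7=23
Turnaround (C−A): J1=10  J2=7  J3=10  J4=4  J5=17  J6=10  J7=10
Finish order: J2 → J1 → J4 → J3 → J6 → J7 → J5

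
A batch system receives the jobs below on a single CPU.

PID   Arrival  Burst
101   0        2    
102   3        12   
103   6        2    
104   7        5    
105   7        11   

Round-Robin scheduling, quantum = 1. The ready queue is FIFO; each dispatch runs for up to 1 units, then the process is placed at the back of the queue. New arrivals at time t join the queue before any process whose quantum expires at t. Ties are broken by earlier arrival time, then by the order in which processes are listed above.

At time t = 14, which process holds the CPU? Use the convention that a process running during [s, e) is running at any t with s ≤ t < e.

Timeline: | 101 0-2 | idle 2-3 | 102 3-6 | 103 6-7 | 102 7-8 | 104 8-9 | 105 9-10 | 103 10-11 | 102 11-12 | 104 12-13 | 105 13-14 | 102 14-15 | 104 15-16 | 105 16-17 | 102 17-18 | 104 18-19 | 105 19-20 | 102 20-21 | 104 21-22 | 105 22-23 | 102 23-24 | 105 24-25 | 102 25-26 | 105 26-27 | 102 27-28 | 105 28-29 | 102 29-30 | 105 30-33 |
Completion: 101=2  102=30  103=11  104=22  105=33
Turnaround (C−A): 101=2  102=27  103=5  104=15  105=26

102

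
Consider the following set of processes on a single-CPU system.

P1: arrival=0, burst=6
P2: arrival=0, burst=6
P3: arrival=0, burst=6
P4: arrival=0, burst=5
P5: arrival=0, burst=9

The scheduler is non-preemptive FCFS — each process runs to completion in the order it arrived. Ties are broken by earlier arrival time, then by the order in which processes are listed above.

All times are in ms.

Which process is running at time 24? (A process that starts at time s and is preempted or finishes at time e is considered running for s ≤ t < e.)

P5

Gantt: | P1 0-6 | P2 6-12 | P3 12-18 | P4 18-23 | P5 23-32 |
Completion: P1=6  P2=12  P3=18  P4=23  P5=32
Turnaround (C−A): P1=6  P2=12  P3=18  P4=23  P5=32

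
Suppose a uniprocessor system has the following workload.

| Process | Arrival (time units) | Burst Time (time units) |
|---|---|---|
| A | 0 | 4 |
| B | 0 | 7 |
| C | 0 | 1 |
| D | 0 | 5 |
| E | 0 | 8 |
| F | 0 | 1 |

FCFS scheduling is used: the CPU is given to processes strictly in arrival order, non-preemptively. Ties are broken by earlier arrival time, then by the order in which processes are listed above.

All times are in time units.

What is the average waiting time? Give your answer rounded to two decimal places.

Timeline: | A 0-4 | B 4-11 | C 11-12 | D 12-17 | E 17-25 | F 25-26 |
Completion: A=4  B=11  C=12  D=17  E=25  F=26
Waiting times: A=0, B=4, C=11, D=12, E=17, F=25
Average waiting = (0+4+11+12+17+25) / 6 = 69/6 = 11.50

11.50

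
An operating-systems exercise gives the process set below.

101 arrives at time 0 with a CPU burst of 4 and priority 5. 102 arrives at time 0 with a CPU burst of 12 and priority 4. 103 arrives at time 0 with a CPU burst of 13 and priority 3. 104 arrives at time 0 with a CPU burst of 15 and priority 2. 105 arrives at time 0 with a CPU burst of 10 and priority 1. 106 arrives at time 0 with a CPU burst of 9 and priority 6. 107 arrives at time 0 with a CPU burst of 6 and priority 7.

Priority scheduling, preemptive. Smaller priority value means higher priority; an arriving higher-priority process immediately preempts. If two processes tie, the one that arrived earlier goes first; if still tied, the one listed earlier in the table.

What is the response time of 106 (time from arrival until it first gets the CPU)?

Gantt: | 105 0-10 | 104 10-25 | 103 25-38 | 102 38-50 | 101 50-54 | 106 54-63 | 107 63-69 |
Completion: 101=54  102=50  103=38  104=25  105=10  106=63  107=69
Turnaround (C−A): 101=54  102=50  103=38  104=25  105=10  106=63  107=69
Response(106) = first start − arrival = 54 − 0 = 54

54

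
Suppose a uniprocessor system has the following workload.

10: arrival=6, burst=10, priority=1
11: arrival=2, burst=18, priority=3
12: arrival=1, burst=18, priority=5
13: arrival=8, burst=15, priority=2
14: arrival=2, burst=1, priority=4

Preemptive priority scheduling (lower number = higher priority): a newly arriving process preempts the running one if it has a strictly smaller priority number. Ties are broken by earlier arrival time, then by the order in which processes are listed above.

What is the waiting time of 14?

43

Timeline: | idle 0-1 | 12 1-2 | 11 2-6 | 10 6-16 | 13 16-31 | 11 31-45 | 14 45-46 | 12 46-63 |
Completion: 10=16  11=45  12=63  13=31  14=46
Waiting(14) = turnaround − burst = 44 − 1 = 43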